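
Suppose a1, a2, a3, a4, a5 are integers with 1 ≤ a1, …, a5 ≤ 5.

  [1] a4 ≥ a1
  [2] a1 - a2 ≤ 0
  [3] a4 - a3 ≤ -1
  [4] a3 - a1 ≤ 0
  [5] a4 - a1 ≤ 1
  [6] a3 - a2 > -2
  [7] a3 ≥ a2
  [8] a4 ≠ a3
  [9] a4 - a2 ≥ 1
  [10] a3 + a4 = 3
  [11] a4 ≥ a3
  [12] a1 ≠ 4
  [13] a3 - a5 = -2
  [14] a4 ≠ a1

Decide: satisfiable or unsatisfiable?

Constraints 2, 3, 4, and 9 give a3 − a4 ≥ 1, a4 − a2 ≥ 1, a2 − a1 ≥ 0, a1 − a3 ≥ 0.
Adding all 4 inequalities: the left sides telescope to 0, and the right sides sum to 1 + 1 + 0 + 0 = 2. So 0 ≥ 2, which is false.

Unsatisfiable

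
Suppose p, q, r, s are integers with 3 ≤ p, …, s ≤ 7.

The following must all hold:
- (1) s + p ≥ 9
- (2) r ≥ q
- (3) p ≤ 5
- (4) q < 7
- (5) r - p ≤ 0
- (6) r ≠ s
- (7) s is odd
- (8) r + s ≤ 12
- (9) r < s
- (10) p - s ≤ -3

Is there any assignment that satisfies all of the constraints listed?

Setting (p, q, r, s) = (3, 3, 3, 7) satisfies everything: constraint 1: s + p = 10; constraint 5: r - p = 0, and the others follow.

Satisfiable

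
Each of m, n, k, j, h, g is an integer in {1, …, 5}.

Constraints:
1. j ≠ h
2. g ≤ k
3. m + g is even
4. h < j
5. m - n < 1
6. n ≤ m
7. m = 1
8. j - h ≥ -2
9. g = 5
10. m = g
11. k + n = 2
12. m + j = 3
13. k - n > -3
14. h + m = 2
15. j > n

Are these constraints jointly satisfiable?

Unsatisfiable

Constraint 7 fixes m = 1 and constraint 9 fixes g = 5, but constraint 10 requires m = g. Since 1 ≠ 5, contradiction.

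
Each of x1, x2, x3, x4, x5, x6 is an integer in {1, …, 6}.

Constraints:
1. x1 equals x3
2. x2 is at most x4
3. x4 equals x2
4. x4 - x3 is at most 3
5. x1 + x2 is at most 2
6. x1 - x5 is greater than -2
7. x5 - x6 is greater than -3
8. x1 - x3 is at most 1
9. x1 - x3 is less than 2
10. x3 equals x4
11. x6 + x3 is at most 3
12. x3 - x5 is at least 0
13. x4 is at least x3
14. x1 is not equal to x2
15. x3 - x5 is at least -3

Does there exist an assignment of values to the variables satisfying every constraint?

Unsatisfiable

From constraints 1, 3, and 10, x1 = x3 = x4 = x2, so x1 = x2. But constraint 14 says x1 ≠ x2. Contradiction.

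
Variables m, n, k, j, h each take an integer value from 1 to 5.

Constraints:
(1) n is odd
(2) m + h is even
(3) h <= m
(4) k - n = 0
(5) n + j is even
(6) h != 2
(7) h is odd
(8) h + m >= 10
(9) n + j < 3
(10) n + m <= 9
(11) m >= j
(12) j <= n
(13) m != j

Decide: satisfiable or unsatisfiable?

Try m = 5, n = 1, k = 1, j = 1, h = 5.
Check constraint 4: k - n = 0; constraint 8: h + m = 10. The remaining constraints are straightforward to verify.

Satisfiable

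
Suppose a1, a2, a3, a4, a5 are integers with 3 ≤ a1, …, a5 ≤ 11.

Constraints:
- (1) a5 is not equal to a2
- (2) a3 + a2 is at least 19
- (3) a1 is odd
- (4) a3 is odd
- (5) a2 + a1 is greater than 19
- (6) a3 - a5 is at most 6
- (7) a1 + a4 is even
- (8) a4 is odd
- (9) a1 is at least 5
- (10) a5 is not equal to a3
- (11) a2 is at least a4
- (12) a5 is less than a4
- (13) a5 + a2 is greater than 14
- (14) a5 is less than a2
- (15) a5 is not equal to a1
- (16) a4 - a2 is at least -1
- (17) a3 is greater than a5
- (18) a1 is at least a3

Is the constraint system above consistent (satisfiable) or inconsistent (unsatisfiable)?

One satisfying assignment is a1 = 11, a2 = 11, a3 = 9, a4 = 11, a5 = 6.
For the less obvious constraints — constraint 2: a3 + a2 = 20; constraint 5: a2 + a1 = 22; constraint 6: a3 - a5 = 3 — and the others hold by inspection.

Satisfiable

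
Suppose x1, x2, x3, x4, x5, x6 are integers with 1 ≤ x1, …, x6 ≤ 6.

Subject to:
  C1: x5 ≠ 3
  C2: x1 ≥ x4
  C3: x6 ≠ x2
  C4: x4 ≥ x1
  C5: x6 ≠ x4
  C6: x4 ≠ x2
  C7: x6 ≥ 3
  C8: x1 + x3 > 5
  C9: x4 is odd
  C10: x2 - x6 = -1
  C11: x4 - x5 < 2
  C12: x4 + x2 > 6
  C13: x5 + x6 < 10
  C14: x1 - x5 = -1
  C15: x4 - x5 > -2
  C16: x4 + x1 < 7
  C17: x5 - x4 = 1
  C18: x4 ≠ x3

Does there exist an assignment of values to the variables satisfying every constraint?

Satisfiable

Setting (x1, x2, x3, x4, x5, x6) = (3, 4, 4, 3, 4, 5) satisfies everything: constraint 8: x1 + x3 = 7; constraint 10: x2 - x6 = -1, and the others follow.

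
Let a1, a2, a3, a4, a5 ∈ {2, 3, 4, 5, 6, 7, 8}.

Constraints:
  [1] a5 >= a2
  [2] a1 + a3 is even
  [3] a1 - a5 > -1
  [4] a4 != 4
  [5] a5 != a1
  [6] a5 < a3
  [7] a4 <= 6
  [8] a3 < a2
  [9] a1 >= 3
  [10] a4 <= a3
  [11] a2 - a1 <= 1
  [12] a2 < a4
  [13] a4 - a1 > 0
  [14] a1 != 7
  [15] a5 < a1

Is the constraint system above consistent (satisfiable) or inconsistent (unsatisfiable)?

Constraints 1, 8, 10, 13, and 15 give a1 < a4, a4 ≤ a3, a3 < a2, a2 ≤ a5, a5 < a1. Chaining: a1 < a4 ≤ a3 < a2 ≤ a5 < a1, which forces a1 < a1 — impossible.

Unsatisfiable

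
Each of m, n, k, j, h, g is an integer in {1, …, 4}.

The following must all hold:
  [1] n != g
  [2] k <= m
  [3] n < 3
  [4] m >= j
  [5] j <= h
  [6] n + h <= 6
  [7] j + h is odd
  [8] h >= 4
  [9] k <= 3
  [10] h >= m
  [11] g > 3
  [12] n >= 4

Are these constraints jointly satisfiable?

From constraint 12: n ≥ 4. From constraint 8: h ≥ 4. Hence n + h ≥ 8. But constraint 6 requires n + h ≤ 6, and 6 < 8. Contradiction.

Unsatisfiable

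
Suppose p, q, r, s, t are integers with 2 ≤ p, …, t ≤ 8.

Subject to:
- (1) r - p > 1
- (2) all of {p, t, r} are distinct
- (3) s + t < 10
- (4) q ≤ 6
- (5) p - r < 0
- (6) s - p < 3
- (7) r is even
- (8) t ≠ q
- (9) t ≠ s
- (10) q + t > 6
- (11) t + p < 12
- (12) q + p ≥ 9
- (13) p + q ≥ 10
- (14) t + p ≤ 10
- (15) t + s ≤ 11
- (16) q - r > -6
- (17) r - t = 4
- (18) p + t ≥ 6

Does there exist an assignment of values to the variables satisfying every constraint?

Take p = 5, q = 5, r = 8, s = 5, t = 4. Then constraint 1: r - p = 3; constraint 3: s + t = 9, and every other listed constraint is also met.

Satisfiable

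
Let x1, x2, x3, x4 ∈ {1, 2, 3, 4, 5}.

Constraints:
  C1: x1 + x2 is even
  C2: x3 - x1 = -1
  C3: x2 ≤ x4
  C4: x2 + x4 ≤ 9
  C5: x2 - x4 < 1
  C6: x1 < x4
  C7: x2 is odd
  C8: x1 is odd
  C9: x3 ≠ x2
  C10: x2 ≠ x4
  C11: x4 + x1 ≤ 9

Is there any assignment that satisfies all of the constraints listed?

One satisfying assignment is x1 = 3, x2 = 3, x3 = 2, x4 = 4.
For the less obvious constraints — constraint 2: x3 - x1 = -1; constraint 4: x2 + x4 = 7; constraint 5: x2 - x4 = -1 — and the others hold by inspection.

Satisfiable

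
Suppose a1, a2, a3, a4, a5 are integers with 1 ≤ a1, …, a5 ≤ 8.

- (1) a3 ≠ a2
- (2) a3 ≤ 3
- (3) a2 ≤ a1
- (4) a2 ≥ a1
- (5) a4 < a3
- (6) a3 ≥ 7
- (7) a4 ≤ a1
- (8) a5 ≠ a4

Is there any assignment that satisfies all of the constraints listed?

From constraint 6: a3 ≥ 7. From constraint 2: a3 ≤ 3. But 3 < 7, so no value of a3 works.

Unsatisfiable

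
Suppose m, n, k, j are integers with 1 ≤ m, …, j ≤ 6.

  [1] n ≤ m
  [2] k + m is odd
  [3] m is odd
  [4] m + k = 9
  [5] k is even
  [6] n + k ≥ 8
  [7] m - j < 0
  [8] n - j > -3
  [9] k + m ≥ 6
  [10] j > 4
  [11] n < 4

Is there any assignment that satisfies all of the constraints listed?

One satisfying assignment is m = 3, n = 3, k = 6, j = 5.
For the less obvious constraints — constraint 4: m + k = 9; constraint 6: n + k = 9; constraint 7: m - j = -2 — and the others hold by inspection.

Satisfiable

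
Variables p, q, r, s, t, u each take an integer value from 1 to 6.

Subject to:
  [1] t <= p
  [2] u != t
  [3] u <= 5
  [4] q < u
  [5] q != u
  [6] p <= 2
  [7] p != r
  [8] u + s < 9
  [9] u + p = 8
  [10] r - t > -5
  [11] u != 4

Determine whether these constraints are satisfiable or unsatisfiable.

Unsatisfiable

From constraint 3: u ≤ 5. From constraint 6: p ≤ 2. Hence u + p ≤ 7. But constraint 9 requires u + p = 8, and 8 > 7. Contradiction.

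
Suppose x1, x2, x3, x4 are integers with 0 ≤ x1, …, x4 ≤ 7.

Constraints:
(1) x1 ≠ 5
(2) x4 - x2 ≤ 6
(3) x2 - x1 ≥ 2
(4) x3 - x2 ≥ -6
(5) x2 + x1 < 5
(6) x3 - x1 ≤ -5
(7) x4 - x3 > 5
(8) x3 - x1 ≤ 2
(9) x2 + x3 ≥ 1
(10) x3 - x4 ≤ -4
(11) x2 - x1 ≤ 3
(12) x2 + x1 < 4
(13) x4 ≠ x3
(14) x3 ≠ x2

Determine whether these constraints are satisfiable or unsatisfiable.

Constraints 3, 4, and 6 give x2 − x1 ≥ 2, x1 − x3 ≥ 5, x3 − x2 ≥ -6.
Adding all 3 inequalities: the left sides telescope to 0, and the right sides sum to 2 + 5 + (-6) = 1. So 0 ≥ 1, which is false.

Unsatisfiable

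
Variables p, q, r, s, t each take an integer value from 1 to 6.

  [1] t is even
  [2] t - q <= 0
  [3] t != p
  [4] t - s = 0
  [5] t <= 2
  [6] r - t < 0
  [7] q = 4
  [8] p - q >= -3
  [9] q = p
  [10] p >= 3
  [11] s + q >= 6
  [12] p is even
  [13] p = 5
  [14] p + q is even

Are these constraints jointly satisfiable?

Unsatisfiable

Constraint 7 fixes q = 4 and constraint 13 fixes p = 5, but constraint 9 requires q = p. Since 4 ≠ 5, contradiction.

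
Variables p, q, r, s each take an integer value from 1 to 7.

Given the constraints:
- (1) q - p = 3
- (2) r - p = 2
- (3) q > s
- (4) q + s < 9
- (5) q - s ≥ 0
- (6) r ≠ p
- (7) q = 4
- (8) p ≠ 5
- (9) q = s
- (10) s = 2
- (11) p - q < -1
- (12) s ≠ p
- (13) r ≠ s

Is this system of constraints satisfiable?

Constraint 7 fixes q = 4 and constraint 10 fixes s = 2, but constraint 9 requires q = s. Since 4 ≠ 2, contradiction.

Unsatisfiable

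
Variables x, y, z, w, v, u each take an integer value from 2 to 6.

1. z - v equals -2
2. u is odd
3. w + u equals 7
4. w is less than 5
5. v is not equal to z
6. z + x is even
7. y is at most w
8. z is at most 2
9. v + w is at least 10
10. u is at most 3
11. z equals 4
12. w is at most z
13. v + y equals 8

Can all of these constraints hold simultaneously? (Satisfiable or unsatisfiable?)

From constraints 8 and 12: w ≤ z ≤ 2. From constraint 10: u ≤ 3. Hence w + u ≤ 5. But constraint 3 requires w + u = 7, and 7 > 5. Contradiction.

Unsatisfiable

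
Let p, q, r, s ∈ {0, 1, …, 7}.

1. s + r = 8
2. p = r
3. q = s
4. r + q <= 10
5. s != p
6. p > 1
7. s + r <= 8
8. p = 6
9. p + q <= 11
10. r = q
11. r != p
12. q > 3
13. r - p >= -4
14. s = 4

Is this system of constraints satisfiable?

Unsatisfiable

Constraint 8 fixes p = 6 and constraint 14 fixes s = 4. Constraints 2, 3, and 10 give p = r = q = s, so p = s. But 6 ≠ 4 — contradiction.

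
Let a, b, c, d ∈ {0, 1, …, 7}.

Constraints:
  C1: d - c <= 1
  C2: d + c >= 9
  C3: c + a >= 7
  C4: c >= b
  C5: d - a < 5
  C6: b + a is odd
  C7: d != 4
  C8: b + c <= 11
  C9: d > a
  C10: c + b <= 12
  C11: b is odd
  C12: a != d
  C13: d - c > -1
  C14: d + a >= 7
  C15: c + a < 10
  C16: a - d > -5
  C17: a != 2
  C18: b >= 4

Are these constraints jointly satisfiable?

Satisfiable

Try a = 4, b = 5, c = 5, d = 6.
Check constraint 1: d - c = 1; constraint 2: d + c = 11; constraint 3: c + a = 9. The remaining constraints are straightforward to verify.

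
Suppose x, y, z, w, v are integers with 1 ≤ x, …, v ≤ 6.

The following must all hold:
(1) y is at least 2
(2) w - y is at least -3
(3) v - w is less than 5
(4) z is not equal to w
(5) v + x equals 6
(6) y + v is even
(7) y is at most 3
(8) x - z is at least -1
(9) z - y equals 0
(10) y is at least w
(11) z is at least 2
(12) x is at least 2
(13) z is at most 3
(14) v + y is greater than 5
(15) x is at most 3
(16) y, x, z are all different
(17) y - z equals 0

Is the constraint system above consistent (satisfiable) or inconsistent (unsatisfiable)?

Unsatisfiable

Constraints 1, 7, 11, 12, 13, and 15 confine each of y, x, z to the 2 values {2, 3}.
Constraint 16 requires all 3 of them to be distinct, but only 2 values are available — impossible by the pigeonhole principle.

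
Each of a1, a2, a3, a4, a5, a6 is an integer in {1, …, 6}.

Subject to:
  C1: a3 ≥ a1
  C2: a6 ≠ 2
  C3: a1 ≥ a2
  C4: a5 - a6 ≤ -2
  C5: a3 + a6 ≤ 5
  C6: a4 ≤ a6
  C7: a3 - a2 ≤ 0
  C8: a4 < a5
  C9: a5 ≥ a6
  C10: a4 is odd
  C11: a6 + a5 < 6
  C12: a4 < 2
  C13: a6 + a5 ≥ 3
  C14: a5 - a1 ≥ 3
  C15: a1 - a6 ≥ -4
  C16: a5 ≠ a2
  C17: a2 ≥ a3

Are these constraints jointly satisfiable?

Constraints 4, 14, and 15 give a5 − a1 ≥ 3, a1 − a6 ≥ -4, a6 − a5 ≥ 2.
Adding all 3 inequalities: the left sides telescope to 0, and the right sides sum to 3 + (-4) + 2 = 1. So 0 ≥ 1, which is false.

Unsatisfiable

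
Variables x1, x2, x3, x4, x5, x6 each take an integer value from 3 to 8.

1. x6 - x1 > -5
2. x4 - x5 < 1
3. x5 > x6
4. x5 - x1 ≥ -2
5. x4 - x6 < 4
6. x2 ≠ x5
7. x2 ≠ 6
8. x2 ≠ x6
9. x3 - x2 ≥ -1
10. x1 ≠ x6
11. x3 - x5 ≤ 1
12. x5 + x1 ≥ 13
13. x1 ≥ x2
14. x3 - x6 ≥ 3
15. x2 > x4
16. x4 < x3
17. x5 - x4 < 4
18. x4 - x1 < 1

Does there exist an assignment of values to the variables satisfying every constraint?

Satisfiable

One satisfying assignment is x1 = 8, x2 = 7, x3 = 8, x4 = 6, x5 = 8, x6 = 4.
For the less obvious constraints — constraint 1: x6 - x1 = -4; constraint 2: x4 - x5 = -2; constraint 4: x5 - x1 = 0 — and the others hold by inspection.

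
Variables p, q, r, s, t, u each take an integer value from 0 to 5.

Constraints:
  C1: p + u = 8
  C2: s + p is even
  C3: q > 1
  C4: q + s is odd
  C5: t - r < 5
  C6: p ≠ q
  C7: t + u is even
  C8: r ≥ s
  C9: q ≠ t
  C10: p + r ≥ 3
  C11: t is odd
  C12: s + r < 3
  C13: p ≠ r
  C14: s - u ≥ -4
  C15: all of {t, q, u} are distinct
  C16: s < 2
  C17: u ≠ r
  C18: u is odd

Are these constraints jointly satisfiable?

Satisfiable

One satisfying assignment is p = 3, q = 2, r = 1, s = 1, t = 3, u = 5.
For the less obvious constraints — constraint 1: p + u = 8; constraint 5: t - r = 2; constraint 10: p + r = 4 — and the others hold by inspection.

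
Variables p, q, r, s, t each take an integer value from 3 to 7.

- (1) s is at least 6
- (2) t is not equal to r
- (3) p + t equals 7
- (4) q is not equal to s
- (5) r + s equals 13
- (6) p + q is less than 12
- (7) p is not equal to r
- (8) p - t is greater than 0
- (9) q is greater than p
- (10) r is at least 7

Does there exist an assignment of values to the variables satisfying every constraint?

Try p = 4, q = 5, r = 7, s = 6, t = 3.
Check constraint 3: p + t = 7; constraint 5: r + s = 13. The remaining constraints are straightforward to verify.

Satisfiable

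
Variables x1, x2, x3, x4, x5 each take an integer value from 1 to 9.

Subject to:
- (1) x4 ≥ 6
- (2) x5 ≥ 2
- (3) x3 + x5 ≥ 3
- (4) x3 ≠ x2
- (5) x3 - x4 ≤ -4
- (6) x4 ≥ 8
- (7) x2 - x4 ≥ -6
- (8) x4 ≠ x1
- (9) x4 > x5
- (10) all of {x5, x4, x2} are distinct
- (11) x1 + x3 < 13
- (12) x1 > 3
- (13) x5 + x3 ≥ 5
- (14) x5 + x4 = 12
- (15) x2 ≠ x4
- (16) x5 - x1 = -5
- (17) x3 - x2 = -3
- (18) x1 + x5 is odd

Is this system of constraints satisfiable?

Satisfiable

Take x1 = 8, x2 = 6, x3 = 3, x4 = 9, x5 = 3. Then constraint 3: x3 + x5 = 6; constraint 5: x3 - x4 = -6, and every other listed constraint is also met.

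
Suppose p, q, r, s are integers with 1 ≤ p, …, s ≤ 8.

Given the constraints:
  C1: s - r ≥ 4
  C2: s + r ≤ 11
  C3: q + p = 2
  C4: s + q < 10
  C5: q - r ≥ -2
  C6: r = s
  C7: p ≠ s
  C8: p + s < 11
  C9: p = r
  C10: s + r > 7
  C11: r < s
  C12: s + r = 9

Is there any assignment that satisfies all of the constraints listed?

From constraints 6 and 9, p = r = s, so p = s. But constraint 7 says p ≠ s. Contradiction.

Unsatisfiable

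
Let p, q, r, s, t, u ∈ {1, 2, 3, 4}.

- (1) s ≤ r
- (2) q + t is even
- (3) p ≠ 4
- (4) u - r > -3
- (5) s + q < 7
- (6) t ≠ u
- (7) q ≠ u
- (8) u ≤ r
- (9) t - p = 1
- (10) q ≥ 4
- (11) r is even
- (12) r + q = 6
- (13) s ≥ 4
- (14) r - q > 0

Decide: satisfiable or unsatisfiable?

From constraints 1 and 13: r ≥ s ≥ 4. From constraint 10: q ≥ 4. Hence r + q ≥ 8. But constraint 12 requires r + q = 6, and 6 < 8. Contradiction.

Unsatisfiable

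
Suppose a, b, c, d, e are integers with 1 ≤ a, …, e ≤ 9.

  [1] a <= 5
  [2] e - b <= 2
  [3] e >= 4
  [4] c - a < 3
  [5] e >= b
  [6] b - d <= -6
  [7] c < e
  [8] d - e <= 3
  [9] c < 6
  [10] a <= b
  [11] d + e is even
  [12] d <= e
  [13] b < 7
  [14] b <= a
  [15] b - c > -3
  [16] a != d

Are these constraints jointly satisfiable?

Unsatisfiable

Constraints 2, 6, and 8 give b − e ≥ -2, e − d ≥ -3, d − b ≥ 6.
Adding all 3 inequalities: the left sides telescope to 0, and the right sides sum to (-2) + (-3) + 6 = 1. So 0 ≥ 1, which is false.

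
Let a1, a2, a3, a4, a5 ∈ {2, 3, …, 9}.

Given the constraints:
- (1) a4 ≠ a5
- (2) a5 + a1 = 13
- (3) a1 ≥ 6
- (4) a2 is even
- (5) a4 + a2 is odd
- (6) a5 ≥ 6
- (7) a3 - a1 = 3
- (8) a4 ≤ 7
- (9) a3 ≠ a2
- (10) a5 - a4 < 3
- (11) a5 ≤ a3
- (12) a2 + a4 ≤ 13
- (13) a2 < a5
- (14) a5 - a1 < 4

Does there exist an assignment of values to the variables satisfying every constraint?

Try a1 = 6, a2 = 6, a3 = 9, a4 = 5, a5 = 7.
Check constraint 2: a5 + a1 = 13; constraint 7: a3 - a1 = 3; constraint 10: a5 - a4 = 2. The remaining constraints are straightforward to verify.

Satisfiable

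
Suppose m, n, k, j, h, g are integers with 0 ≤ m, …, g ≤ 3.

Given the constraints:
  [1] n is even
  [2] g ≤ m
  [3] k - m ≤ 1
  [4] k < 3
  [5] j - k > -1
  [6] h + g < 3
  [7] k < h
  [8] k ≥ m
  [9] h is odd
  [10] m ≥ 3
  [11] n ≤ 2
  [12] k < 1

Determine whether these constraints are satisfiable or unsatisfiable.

Unsatisfiable

From constraints 8 and 10: k ≥ m and m ≥ 3, so k ≥ 3. From constraint 4: k ≤ 2. But 2 < 3, so no value of k works.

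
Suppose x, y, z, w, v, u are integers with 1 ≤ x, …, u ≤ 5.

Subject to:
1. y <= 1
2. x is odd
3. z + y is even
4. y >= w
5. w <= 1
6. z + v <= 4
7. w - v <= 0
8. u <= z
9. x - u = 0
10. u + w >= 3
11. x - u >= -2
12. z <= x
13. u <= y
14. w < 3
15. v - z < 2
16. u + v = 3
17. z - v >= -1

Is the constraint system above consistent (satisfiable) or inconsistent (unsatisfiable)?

Unsatisfiable

From constraints 1 and 13: u ≤ y ≤ 1. From constraint 5: w ≤ 1. Hence u + w ≤ 2. But constraint 10 requires u + w ≥ 3, and 3 > 2. Contradiction.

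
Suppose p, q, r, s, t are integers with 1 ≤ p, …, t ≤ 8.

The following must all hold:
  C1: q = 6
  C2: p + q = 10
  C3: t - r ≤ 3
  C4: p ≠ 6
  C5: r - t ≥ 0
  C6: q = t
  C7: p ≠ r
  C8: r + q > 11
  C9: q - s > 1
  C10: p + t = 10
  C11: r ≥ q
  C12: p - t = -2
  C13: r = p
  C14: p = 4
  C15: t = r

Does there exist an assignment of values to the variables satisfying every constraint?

Unsatisfiable

Constraint 1 fixes q = 6 and constraint 14 fixes p = 4. Constraints 6, 13, and 15 give q = t = r = p, so q = p. But 6 ≠ 4 — contradiction.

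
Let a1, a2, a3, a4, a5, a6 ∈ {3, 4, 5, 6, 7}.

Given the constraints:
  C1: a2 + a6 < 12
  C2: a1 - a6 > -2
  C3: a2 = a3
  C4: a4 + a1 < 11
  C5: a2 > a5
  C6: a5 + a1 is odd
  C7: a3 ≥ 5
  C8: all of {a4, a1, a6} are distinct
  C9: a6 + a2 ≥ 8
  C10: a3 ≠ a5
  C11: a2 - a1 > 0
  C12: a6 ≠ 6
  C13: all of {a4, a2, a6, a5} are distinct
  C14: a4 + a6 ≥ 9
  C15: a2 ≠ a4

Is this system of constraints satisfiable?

Try a1 = 4, a2 = 7, a3 = 7, a4 = 6, a5 = 5, a6 = 3.
Check constraint 1: a2 + a6 = 10; constraint 2: a1 - a6 = 1; constraint 4: a4 + a1 = 10. The remaining constraints are straightforward to verify.

Satisfiable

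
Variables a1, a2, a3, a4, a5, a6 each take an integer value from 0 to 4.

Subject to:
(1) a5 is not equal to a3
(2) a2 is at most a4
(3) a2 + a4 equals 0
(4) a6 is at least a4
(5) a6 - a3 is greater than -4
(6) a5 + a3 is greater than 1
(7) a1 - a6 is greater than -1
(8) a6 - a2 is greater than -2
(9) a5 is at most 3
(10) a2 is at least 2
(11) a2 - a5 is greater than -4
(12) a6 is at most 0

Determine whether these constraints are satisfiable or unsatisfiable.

From constraints 2 and 10: a4 ≥ a2 and a2 ≥ 2, so a4 ≥ 2. From constraints 4 and 12: a4 ≤ a6 and a6 ≤ 0, so a4 ≤ 0. But 0 < 2, so no value of a4 works.

Unsatisfiable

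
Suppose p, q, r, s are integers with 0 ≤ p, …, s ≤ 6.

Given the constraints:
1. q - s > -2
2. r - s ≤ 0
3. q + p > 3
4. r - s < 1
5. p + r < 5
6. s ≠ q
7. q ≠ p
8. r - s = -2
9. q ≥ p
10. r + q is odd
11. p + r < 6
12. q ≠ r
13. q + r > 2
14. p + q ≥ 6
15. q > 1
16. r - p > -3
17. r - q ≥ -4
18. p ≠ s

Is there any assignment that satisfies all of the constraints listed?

Satisfiable

One satisfying assignment is p = 2, q = 4, r = 1, s = 3.
For the less obvious constraints — constraint 1: q - s = 1; constraint 2: r - s = -2 — and the others hold by inspection.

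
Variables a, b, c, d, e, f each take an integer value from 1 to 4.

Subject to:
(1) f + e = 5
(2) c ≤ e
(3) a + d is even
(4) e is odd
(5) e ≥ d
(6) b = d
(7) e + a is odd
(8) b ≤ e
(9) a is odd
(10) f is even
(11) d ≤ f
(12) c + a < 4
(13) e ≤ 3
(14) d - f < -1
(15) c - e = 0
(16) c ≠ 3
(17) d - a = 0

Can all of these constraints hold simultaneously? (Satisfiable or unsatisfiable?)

Unsatisfiable

Constraint 4 makes e odd and constraint 9 makes a odd, so e + a must be even. Constraint 7 says e + a is odd — contradiction.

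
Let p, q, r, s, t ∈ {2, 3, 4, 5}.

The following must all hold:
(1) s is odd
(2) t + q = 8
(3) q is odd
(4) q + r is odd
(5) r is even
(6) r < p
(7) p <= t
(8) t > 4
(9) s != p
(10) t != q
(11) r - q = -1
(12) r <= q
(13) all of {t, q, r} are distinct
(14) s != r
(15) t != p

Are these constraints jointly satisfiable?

Satisfiable

Take p = 3, q = 3, r = 2, s = 5, t = 5. Then constraint 2: t + q = 8; constraint 11: r - q = -1; constraint 13: values 5, 3, 2 are distinct, and every other listed constraint is also met.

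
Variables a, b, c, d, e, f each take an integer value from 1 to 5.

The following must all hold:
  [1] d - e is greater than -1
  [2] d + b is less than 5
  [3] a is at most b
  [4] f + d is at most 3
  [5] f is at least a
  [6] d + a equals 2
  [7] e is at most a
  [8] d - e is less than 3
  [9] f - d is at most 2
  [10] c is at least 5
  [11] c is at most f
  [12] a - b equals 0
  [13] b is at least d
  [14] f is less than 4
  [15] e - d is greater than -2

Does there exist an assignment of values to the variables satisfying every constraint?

From constraints 10 and 11: f ≥ c and c ≥ 5, so f ≥ 5. From constraint 14: f ≤ 3. But 3 < 5, so no value of f works.

Unsatisfiable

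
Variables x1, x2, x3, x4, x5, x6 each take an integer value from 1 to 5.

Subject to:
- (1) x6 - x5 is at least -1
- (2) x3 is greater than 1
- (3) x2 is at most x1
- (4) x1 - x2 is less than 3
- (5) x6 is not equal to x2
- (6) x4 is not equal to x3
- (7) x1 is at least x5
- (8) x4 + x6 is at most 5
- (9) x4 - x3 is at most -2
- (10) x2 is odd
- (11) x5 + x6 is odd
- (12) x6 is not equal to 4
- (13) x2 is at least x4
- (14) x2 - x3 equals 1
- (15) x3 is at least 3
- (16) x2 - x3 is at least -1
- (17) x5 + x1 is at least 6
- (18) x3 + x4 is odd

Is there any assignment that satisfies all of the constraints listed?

Satisfiable

One satisfying assignment is x1 = 5, x2 = 5, x3 = 4, x4 = 1, x5 = 2, x6 = 1.
For the less obvious constraints — constraint 1: x6 - x5 = -1; constraint 4: x1 - x2 = 0 — and the others hold by inspection.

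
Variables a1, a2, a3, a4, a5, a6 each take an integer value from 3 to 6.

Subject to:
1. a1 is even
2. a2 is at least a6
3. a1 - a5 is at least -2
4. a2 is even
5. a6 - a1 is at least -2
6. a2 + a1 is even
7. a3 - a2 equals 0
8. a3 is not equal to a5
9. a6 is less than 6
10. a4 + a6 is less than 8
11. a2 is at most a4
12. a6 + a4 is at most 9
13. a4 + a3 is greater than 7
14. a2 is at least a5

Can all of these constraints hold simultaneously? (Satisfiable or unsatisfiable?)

Satisfiable

Setting (a1, a2, a3, a4, a5, a6) = (4, 4, 4, 4, 3, 3) satisfies everything: constraint 3: a1 - a5 = 1; constraint 5: a6 - a1 = -1; constraint 7: a3 - a2 = 0, and the others follow.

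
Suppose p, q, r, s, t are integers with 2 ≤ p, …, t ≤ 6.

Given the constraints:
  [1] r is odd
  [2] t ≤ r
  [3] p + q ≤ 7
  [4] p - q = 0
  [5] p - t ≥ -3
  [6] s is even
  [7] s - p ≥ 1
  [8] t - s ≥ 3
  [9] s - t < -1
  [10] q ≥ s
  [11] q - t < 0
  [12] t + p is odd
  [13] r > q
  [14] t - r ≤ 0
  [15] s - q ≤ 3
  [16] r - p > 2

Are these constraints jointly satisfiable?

Constraints 5, 7, and 8 give t − s ≥ 3, s − p ≥ 1, p − t ≥ -3.
Adding all 3 inequalities: the left sides telescope to 0, and the right sides sum to 3 + 1 + (-3) = 1. So 0 ≥ 1, which is false.

Unsatisfiable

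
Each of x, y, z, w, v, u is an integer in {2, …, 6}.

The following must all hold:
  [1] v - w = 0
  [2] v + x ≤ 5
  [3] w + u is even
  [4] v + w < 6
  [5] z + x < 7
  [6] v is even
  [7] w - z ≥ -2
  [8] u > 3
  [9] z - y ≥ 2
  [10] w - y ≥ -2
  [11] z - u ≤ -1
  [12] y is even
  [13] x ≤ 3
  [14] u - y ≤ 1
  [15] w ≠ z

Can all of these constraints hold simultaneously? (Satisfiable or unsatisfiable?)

Constraints 9, 11, and 14 give z − y ≥ 2, y − u ≥ -1, u − z ≥ 1.
Adding all 3 inequalities: the left sides telescope to 0, and the right sides sum to 2 + (-1) + 1 = 2. So 0 ≥ 2, which is false.

Unsatisfiable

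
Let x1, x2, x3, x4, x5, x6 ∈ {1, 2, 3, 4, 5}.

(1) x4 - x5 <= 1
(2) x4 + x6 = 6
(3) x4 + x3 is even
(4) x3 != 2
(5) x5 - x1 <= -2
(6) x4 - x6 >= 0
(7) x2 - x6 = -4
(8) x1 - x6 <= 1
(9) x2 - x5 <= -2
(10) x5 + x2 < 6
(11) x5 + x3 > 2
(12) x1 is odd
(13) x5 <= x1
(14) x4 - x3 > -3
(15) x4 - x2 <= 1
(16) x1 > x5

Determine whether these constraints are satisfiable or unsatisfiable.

Constraints 5, 6, 8, 9, and 15 give x1 − x5 ≥ 2, x5 − x2 ≥ 2, x2 − x4 ≥ -1, x4 − x6 ≥ 0, x6 − x1 ≥ -1.
Adding all 5 inequalities: the left sides telescope to 0, and the right sides sum to 2 + 2 + (-1) + 0 + (-1) = 2. So 0 ≥ 2, which is false.

Unsatisfiable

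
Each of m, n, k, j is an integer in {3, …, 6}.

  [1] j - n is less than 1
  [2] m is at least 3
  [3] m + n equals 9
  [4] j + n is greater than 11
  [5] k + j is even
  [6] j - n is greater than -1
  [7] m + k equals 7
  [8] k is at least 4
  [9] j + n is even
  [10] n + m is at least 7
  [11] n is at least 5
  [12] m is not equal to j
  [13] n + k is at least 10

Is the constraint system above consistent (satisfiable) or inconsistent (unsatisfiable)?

Setting (m, n, k, j) = (3, 6, 4, 6) satisfies everything: constraint 1: j - n = 0; constraint 3: m + n = 9, and the others follow.

Satisfiable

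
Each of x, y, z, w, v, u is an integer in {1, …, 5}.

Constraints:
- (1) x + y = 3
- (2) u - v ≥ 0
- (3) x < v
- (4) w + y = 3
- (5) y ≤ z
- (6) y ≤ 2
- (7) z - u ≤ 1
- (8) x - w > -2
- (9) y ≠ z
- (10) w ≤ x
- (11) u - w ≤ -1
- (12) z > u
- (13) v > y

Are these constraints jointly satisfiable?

Unsatisfiable

Constraints 2, 3, 10, and 11 give x < v, v ≤ u, u < w, w ≤ x. Chaining: x < v ≤ u < w ≤ x, which forces x < x — impossible.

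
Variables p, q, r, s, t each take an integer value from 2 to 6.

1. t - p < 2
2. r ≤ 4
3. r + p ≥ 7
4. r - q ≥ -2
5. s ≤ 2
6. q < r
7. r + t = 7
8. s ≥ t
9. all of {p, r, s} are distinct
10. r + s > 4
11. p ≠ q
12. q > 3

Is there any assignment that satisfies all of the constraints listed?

From constraint 2: r ≤ 4. From constraints 5 and 8: t ≤ s ≤ 2. Hence r + t ≤ 6. But constraint 7 requires r + t = 7, and 7 > 6. Contradiction.

Unsatisfiable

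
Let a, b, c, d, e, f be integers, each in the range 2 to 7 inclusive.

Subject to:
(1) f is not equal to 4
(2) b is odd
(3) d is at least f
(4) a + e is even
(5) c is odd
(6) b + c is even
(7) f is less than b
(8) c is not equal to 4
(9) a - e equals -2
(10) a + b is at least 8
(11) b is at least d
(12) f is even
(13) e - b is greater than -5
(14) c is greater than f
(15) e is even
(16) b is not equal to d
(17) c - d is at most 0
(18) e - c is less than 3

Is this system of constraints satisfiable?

Satisfiable

One satisfying assignment is a = 2, b = 7, c = 3, d = 6, e = 4, f = 2.
For the less obvious constraints — constraint 9: a - e = -2; constraint 10: a + b = 9; constraint 13: e - b = -3 — and the others hold by inspection.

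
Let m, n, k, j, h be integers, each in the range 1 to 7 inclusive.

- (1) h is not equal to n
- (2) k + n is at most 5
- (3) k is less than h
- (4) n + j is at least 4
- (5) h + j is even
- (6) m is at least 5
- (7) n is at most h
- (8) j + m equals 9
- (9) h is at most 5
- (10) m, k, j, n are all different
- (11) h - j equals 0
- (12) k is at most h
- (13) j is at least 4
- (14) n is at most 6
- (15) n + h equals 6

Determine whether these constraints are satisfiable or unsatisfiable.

Satisfiable

Setting (m, n, k, j, h) = (5, 2, 1, 4, 4) satisfies everything: constraint 2: k + n = 3; constraint 4: n + j = 6; constraint 8: j + m = 9, and the others follow.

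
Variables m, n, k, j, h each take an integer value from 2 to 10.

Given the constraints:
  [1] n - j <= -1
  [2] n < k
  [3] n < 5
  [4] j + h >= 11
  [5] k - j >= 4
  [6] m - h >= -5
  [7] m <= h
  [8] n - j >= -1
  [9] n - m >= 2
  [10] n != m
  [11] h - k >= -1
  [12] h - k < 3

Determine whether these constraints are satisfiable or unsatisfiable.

Constraints 1, 5, 6, 9, and 11 give h − k ≥ -1, k − j ≥ 4, j − n ≥ 1, n − m ≥ 2, m − h ≥ -5.
Adding all 5 inequalities: the left sides telescope to 0, and the right sides sum to (-1) + 4 + 1 + 2 + (-5) = 1. So 0 ≥ 1, which is false.

Unsatisfiable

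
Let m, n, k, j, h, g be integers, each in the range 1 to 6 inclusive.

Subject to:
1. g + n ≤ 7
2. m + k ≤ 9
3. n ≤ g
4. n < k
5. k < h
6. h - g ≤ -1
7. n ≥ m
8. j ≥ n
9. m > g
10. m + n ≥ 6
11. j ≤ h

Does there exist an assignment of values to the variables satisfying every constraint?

Constraints 4, 5, 6, 7, and 9 give n < k, k < h, h < g, g < m, m ≤ n. Chaining: n < k < h < g < m ≤ n, which forces n < n — impossible.

Unsatisfiable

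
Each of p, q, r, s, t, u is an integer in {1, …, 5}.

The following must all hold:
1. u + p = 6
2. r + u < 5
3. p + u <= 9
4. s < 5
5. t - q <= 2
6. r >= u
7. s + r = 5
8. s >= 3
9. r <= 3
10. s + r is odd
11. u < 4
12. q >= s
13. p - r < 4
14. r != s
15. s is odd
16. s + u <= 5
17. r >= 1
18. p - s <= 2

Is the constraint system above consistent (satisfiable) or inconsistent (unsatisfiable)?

Satisfiable

Take p = 5, q = 3, r = 2, s = 3, t = 3, u = 1. Then constraint 1: u + p = 6; constraint 2: r + u = 3, and every other listed constraint is also met.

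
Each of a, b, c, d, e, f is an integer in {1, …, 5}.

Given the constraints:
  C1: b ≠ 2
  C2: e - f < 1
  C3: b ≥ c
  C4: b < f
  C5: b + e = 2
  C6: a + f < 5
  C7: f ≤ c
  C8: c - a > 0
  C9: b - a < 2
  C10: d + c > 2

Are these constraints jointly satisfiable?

Unsatisfiable

Constraints 3, 4, and 7 give f ≤ c, c ≤ b, b < f. Chaining: f ≤ c ≤ b < f, which forces f < f — impossible.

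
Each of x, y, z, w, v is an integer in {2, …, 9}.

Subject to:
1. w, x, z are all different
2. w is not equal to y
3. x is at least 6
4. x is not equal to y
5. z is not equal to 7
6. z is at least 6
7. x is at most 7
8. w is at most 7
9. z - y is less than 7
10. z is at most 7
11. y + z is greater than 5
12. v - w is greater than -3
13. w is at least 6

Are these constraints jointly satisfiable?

Constraints 3, 6, 7, 8, 10, and 13 confine each of w, x, z to the 2 values {6, 7}.
Constraint 1 requires all 3 of them to be distinct, but only 2 values are available — impossible by the pigeonhole principle.

Unsatisfiable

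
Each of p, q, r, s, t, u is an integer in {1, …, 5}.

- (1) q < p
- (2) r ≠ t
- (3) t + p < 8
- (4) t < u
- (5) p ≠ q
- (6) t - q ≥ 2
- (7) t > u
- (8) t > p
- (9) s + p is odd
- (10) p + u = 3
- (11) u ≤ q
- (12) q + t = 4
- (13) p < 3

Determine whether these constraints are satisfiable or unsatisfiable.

Unsatisfiable

Constraints 1, 4, 8, and 11 give u ≤ q, q < p, p < t, t < u. Chaining: u ≤ q < p < t < u, which forces u < u — impossible.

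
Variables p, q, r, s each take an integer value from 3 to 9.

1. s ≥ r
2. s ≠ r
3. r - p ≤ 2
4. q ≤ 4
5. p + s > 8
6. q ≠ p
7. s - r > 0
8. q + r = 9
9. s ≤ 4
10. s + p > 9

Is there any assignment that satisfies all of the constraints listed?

Unsatisfiable

From constraint 4: q ≤ 4. From constraints 1 and 9: r ≤ s ≤ 4. Hence q + r ≤ 8. But constraint 8 requires q + r = 9, and 9 > 8. Contradiction.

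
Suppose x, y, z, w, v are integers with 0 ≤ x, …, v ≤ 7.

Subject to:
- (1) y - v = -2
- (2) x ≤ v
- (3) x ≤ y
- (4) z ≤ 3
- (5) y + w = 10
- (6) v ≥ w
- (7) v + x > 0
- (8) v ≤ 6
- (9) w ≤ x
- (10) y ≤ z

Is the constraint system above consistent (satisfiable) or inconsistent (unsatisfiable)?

Unsatisfiable

From constraints 4 and 10: y ≤ z ≤ 3. From constraints 6 and 8: w ≤ v ≤ 6. Hence y + w ≤ 9. But constraint 5 requires y + w = 10, and 10 > 9. Contradiction.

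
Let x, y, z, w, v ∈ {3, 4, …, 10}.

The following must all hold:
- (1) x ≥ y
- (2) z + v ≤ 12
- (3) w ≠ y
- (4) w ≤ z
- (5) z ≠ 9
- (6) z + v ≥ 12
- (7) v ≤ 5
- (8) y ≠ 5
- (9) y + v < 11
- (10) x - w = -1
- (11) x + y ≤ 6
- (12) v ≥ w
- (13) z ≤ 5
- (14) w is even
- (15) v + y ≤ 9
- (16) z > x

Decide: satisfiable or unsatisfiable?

From constraint 13: z ≤ 5. From constraint 7: v ≤ 5. Hence z + v ≤ 10. But constraint 6 requires z + v ≥ 12, and 12 > 10. Contradiction.

Unsatisfiable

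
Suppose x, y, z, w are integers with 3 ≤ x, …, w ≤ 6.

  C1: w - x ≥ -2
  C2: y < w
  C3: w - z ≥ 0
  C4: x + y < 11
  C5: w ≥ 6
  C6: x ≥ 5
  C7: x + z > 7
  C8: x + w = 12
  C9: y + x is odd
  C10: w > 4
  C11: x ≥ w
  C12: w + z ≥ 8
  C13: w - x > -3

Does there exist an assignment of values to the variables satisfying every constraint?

Satisfiable

Take x = 6, y = 3, z = 4, w = 6. Then constraint 1: w - x = 0; constraint 3: w - z = 2; constraint 4: x + y = 9, and every other listed constraint is also met.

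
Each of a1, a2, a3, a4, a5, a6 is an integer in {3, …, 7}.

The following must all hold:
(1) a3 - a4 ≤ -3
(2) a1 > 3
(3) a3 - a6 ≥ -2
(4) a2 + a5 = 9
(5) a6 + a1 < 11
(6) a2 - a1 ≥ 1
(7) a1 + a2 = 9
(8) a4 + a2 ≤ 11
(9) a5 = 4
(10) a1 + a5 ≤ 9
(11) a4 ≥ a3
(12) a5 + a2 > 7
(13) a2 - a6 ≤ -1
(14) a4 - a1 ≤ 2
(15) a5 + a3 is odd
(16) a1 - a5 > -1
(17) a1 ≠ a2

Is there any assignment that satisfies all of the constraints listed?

Unsatisfiable

Constraints 1, 3, 6, 13, and 14 give a2 − a1 ≥ 1, a1 − a4 ≥ -2, a4 − a3 ≥ 3, a3 − a6 ≥ -2, a6 − a2 ≥ 1.
Adding all 5 inequalities: the left sides telescope to 0, and the right sides sum to 1 + (-2) + 3 + (-2) + 1 = 1. So 0 ≥ 1, which is false.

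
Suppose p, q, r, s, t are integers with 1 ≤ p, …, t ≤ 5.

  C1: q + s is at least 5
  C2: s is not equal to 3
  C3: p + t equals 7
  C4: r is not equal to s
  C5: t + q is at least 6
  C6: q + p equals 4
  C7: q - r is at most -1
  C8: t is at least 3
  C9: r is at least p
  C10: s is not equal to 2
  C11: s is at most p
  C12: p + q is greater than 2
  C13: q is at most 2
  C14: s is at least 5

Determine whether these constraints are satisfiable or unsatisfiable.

From constraints 11 and 14: p ≥ s ≥ 5. From constraint 8: t ≥ 3. Hence p + t ≥ 8. But constraint 3 requires p + t = 7, and 7 < 8. Contradiction.

Unsatisfiable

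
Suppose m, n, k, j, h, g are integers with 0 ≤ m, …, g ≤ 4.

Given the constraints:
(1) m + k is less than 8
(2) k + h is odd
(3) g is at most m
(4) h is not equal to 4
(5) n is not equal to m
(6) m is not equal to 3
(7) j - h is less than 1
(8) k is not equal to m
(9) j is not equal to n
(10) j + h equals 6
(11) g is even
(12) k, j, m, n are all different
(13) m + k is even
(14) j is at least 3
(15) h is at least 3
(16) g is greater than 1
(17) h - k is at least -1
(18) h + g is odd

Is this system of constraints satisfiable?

Take m = 2, n = 1, k = 4, j = 3, h = 3, g = 2. Then constraint 1: m + k = 6; constraint 7: j - h = 0, and every other listed constraint is also met.

Satisfiable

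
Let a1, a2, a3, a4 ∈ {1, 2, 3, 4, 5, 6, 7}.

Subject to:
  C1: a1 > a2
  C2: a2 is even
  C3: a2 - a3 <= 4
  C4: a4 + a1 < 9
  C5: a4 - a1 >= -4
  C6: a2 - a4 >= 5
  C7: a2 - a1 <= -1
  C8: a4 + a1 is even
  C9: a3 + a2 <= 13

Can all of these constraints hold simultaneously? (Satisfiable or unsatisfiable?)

Constraints 5, 6, and 7 give a4 − a1 ≥ -4, a1 − a2 ≥ 1, a2 − a4 ≥ 5.
Adding all 3 inequalities: the left sides telescope to 0, and the right sides sum to (-4) + 1 + 5 = 2. So 0 ≥ 2, which is false.

Unsatisfiable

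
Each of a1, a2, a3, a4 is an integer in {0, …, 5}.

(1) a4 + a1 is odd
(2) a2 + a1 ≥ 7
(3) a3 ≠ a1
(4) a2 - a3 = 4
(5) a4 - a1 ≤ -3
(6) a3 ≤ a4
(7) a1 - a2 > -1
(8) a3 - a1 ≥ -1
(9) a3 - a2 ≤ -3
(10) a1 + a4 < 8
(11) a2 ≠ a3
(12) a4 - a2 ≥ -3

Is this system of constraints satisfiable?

Constraints 5, 8, 9, and 12 give a2 − a3 ≥ 3, a3 − a1 ≥ -1, a1 − a4 ≥ 3, a4 − a2 ≥ -3.
Adding all 4 inequalities: the left sides telescope to 0, and the right sides sum to 3 + (-1) + 3 + (-3) = 2. So 0 ≥ 2, which is false.

Unsatisfiable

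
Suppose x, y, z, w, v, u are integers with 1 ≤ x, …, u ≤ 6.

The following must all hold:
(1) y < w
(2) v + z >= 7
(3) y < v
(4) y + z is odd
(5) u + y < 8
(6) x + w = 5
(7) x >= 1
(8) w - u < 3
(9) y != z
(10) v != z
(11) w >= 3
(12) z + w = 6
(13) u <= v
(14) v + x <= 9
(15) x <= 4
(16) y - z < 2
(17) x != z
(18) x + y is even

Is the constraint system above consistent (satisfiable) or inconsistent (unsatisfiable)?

Satisfiable

Try x = 1, y = 1, z = 2, w = 4, v = 6, u = 4.
Check constraint 2: v + z = 8; constraint 5: u + y = 5. The remaining constraints are straightforward to verify.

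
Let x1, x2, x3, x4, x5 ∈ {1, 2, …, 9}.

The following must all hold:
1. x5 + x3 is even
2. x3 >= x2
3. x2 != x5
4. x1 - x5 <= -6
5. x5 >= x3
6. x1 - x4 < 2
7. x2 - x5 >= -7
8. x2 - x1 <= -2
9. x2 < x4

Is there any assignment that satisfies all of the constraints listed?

Unsatisfiable

Constraints 4, 7, and 8 give x2 − x5 ≥ -7, x5 − x1 ≥ 6, x1 − x2 ≥ 2.
Adding all 3 inequalities: the left sides telescope to 0, and the right sides sum to (-7) + 6 + 2 = 1. So 0 ≥ 1, which is false.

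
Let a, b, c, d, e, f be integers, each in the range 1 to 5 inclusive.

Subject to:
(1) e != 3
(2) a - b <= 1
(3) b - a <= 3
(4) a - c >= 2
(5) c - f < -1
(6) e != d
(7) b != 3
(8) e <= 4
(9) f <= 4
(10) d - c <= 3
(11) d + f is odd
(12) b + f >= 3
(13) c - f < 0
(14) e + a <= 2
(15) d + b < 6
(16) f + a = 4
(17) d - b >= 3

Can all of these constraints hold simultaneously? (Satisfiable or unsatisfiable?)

Unsatisfiable

Constraints 2, 4, 10, and 17 give d − b ≥ 3, b − a ≥ -1, a − c ≥ 2, c − d ≥ -3.
Adding all 4 inequalities: the left sides telescope to 0, and the right sides sum to 3 + (-1) + 2 + (-3) = 1. So 0 ≥ 1, which is false.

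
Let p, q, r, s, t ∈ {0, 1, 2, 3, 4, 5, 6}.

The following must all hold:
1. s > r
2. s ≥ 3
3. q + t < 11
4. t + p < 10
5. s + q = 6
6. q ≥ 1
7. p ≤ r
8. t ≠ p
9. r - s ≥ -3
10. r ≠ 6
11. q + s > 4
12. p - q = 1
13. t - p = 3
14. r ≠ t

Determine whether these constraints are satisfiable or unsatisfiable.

Setting (p, q, r, s, t) = (3, 2, 3, 4, 6) satisfies everything: constraint 3: q + t = 8; constraint 4: t + p = 9, and the others follow.

Satisfiable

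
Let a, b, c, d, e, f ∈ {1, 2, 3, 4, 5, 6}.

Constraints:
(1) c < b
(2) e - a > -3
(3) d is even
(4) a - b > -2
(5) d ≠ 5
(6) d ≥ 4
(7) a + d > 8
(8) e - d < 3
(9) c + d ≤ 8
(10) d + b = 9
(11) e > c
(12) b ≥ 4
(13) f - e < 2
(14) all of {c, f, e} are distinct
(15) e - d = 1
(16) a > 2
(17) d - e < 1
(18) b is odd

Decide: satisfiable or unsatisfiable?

Satisfiable

Try a = 5, b = 5, c = 1, d = 4, e = 5, f = 4.
Check constraint 2: e - a = 0; constraint 4: a - b = 0. The remaining constraints are straightforward to verify.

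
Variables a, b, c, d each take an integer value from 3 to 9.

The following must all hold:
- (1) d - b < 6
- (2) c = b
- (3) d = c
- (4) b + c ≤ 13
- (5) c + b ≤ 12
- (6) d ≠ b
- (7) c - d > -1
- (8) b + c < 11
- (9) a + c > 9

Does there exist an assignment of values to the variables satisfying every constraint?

From constraints 2 and 3, d = c = b, so d = b. But constraint 6 says d ≠ b. Contradiction.

Unsatisfiable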